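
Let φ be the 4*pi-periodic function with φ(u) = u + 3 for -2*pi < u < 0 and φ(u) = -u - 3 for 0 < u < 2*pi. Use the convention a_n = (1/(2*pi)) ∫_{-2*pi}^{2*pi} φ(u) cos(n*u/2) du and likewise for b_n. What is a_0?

a_0 = (1/(2*pi)) ∫_{-2*pi}^{2*pi} φ(u) du = (1/(2*pi)) · (-4*pi**2) = -2*pi.

-2*pi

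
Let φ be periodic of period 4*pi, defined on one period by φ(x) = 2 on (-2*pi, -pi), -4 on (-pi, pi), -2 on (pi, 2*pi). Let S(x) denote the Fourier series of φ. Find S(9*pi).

-3

x = 9*pi differs from x = pi by 2 full period(s), and the series is 4*pi-periodic.
At x = pi the one-sided limits are φ(pi^-) = -4 and φ(pi^+) = -2.
By Dirichlet's theorem the series converges to their average, [(-4) + (-2)]/2 = -3.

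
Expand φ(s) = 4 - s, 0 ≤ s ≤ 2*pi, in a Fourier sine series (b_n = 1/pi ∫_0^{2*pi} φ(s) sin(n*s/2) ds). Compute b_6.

b_6 = 1/pi ∫_0^{2*pi} (4 - s) sin(3*s) ds.
Integrating by parts (boundary term plus one more integral), an antiderivative of (4 - s) sin(3*s) is s*cos(3*s)/3 - sin(3*s)/9 - 4*cos(3*s)/3; evaluating from 0 to 2*pi: ∫_{0}^{2*pi} (4 - s) sin(3*s) ds = (-4/3 + 2*pi/3) - (-4/3) = 2*pi/3.
Hence b_6 = (1/pi)·(2*pi/3) = 2/3.

2/3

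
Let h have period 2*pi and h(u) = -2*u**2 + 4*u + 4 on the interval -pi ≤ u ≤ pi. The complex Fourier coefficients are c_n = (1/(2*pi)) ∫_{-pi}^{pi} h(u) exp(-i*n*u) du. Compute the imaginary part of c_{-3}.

4/3

Since h is real-valued, Im(c_{-3}) = -(1/(2*pi)) ∫_{-pi}^{pi} h(u) sin(-3*u) du = b_{3}/2.
Integrating by parts twice (tabular method), an antiderivative of (-2*u**2 + 4*u + 4) sin(-3*u) is -2*u**2*cos(3*u)/3 + 4*u*sin(3*u)/9 + 4*u*cos(3*u)/3 - 4*sin(3*u)/9 + 40*cos(3*u)/27; evaluating from -pi to pi: ∫_{-pi}^{pi} (-2*u**2 + 4*u + 4) sin(-3*u) du = (-4*pi/3 - 40/27 + 2*pi**2/3) - (-40/27 + 4*pi/3 + 2*pi**2/3) = -8*pi/3.
Hence Im(c_{-3}) = (-1/(2*pi))·(-8*pi/3) = 4/3.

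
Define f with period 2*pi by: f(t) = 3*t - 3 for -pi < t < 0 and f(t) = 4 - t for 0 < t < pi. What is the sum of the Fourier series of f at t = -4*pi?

1/2

t = -4*pi differs from t = 0 by -2 full period(s), and the series is 2*pi-periodic.
At t = 0 the one-sided limits are f(0^-) = -3 and f(0^+) = 4.
By Dirichlet's theorem the series converges to their average, [(-3) + (4)]/2 = 1/2.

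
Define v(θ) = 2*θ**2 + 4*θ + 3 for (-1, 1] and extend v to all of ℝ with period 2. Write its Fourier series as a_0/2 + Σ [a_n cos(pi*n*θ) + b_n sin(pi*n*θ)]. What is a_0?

a_0 = ∫_{-1}^{1} v(θ) dθ = 22/3.

22/3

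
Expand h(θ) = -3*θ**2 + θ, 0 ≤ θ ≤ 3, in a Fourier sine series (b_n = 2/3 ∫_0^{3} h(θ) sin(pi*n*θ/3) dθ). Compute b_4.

12/pi

b_4 = 2/3 ∫_0^{3} (-3*θ**2 + θ) sin(4*pi*θ/3) dθ.
Integrating by parts twice (tabular method), an antiderivative of (-3*θ**2 + θ) sin(4*pi*θ/3) is 9*θ**2*cos(4*pi*θ/3)/(4*pi) - 27*θ*sin(4*pi*θ/3)/(8*pi**2) - 3*θ*cos(4*pi*θ/3)/(4*pi) + 9*sin(4*pi*θ/3)/(16*pi**2) - 81*cos(4*pi*θ/3)/(32*pi**3); evaluating from 0 to 3: ∫_{0}^{3} (-3*θ**2 + θ) sin(4*pi*θ/3) dθ = (-81/(32*pi**3) + 18/pi) - (-81/(32*pi**3)) = 18/pi.
Hence b_4 = (2/3)·(18/pi) = 12/pi.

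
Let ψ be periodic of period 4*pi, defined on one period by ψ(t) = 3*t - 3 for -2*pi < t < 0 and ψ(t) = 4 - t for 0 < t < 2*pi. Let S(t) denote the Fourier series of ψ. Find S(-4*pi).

t = -4*pi differs from t = 0 by -1 full period(s), and the series is 4*pi-periodic.
At t = 0 the one-sided limits are ψ(0^-) = -3 and ψ(0^+) = 4.
By Dirichlet's theorem the series converges to their average, [(-3) + (4)]/2 = 1/2.

1/2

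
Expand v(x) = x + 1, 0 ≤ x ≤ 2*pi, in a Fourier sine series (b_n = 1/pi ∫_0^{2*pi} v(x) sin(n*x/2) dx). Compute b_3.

4*(1 + pi)/(3*pi)

b_3 = 1/pi ∫_0^{2*pi} (x + 1) sin(3*x/2) dx.
Integrating by parts (boundary term plus one more integral), an antiderivative of (x + 1) sin(3*x/2) is -2*x*cos(3*x/2)/3 + 4*sin(3*x/2)/9 - 2*cos(3*x/2)/3; evaluating from 0 to 2*pi: ∫_{0}^{2*pi} (x + 1) sin(3*x/2) dx = (2/3 + 4*pi/3) - (-2/3) = 4/3 + 4*pi/3.
Hence b_3 = (1/pi)·(4/3 + 4*pi/3) = 4*(1 + pi)/(3*pi).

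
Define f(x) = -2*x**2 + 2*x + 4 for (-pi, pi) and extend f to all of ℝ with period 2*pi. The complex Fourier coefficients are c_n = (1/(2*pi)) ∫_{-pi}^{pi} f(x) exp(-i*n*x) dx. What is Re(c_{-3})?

4/9

Since f is real-valued, Re(c_{-3}) = (1/(2*pi)) ∫_{-pi}^{pi} f(x) cos(-3*x) dx = a_{3}/2.
Integrating by parts twice (tabular method), an antiderivative of (-2*x**2 + 2*x + 4) cos(-3*x) is -2*x**2*sin(3*x)/3 + 2*x*sin(3*x)/3 - 4*x*cos(3*x)/9 + 40*sin(3*x)/27 + 2*cos(3*x)/9; evaluating from -pi to pi: ∫_{-pi}^{pi} (-2*x**2 + 2*x + 4) cos(-3*x) dx = (-2/9 + 4*pi/9) - (-4*pi/9 - 2/9) = 8*pi/9.
Hence Re(c_{-3}) = (1/(2*pi))·(8*pi/9) = 4/9.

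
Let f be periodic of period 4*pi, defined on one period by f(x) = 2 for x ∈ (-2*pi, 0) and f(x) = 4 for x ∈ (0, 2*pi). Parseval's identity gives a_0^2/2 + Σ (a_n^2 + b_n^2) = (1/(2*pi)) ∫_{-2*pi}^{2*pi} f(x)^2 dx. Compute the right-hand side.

20

(1/(2*pi)) ∫_{-2*pi}^{2*pi} f(x)^2 dx = (1/(2*pi)) · (40*pi) = 20.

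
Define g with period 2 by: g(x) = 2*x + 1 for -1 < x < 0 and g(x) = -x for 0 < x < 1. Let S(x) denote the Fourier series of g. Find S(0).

At x = 0 the one-sided limits are g(0^-) = 1 and g(0^+) = 0.
By Dirichlet's theorem the series converges to their average, [(1) + (0)]/2 = 1/2.

1/2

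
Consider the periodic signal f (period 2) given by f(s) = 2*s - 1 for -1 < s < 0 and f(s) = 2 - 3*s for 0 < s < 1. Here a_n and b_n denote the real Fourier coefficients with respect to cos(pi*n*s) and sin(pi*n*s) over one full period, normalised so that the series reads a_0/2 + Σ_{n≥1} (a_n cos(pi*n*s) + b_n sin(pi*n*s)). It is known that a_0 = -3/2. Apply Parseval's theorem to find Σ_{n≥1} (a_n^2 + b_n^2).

101/24

Parseval: a_0^2/2 + Σ_{n≥1} (a_n^2+b_n^2) = ∫_{-1}^{1} f(s)^2 ds = 16/3.
Subtract a_0^2/2 = 9/8: Σ (a_n^2+b_n^2) = 101/24.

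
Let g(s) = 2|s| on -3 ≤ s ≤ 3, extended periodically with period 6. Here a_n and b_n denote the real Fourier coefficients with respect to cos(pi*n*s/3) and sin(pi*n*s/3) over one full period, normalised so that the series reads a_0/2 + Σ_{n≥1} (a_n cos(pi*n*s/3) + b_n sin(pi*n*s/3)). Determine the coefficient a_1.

-24/pi**2

a_1 = 1/3 ∫_{-3}^{3} g(s) cos(pi*s/3) ds.
g is even and cos(pi*s/3) is even, so the integrand is even and a_1 = 2/3 ∫_0^{3} g(s) cos(pi*s/3) ds.
Integrating by parts (boundary term plus one more integral), an antiderivative of (2*s) cos(pi*s/3) is 6*s*sin(pi*s/3)/pi + 18*cos(pi*s/3)/pi**2; evaluating from 0 to 3: ∫_{0}^{3} (2*s) cos(pi*s/3) ds = (-18/pi**2) - (18/pi**2) = -36/pi**2.
Hence a_1 = (2/3)·(-36/pi**2) = -24/pi**2.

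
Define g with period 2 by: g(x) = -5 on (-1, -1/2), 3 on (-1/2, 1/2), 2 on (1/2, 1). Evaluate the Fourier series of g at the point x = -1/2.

At x = -1/2 the one-sided limits are g(-1/2^-) = -5 and g(-1/2^+) = 3.
By Dirichlet's theorem the series converges to their average, [(-5) + (3)]/2 = -1.

-1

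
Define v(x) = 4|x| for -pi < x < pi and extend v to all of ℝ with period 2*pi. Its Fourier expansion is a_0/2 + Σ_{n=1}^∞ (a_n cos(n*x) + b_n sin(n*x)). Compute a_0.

a_0 = 1/pi ∫_{-pi}^{pi} v(x) dx = 1/pi · (4*pi**2) = 4*pi.

4*pi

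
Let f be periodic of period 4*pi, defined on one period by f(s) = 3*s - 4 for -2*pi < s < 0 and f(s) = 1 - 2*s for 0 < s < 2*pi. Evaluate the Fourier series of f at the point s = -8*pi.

s = -8*pi differs from s = 0 by -2 full period(s), and the series is 4*pi-periodic.
At s = 0 the one-sided limits are f(0^-) = -4 and f(0^+) = 1.
By Dirichlet's theorem the series converges to their average, [(-4) + (1)]/2 = -3/2.

-3/2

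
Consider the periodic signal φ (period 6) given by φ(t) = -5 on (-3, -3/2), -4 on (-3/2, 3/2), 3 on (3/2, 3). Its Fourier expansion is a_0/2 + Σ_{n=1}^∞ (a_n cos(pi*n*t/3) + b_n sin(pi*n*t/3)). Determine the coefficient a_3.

a_3 = 1/3 ∫_{-3}^{3} φ(t) cos(pi*t) dt.
Split the integral at the breakpoints.
Directly, an antiderivative of (-5) cos(pi*t) is -5*sin(pi*t)/pi; evaluating from -3 to -3/2: ∫_{-3}^{-3/2} (-5) cos(pi*t) dt = (-5/pi) - (0) = -5/pi.
Directly, an antiderivative of (-4) cos(pi*t) is -4*sin(pi*t)/pi; evaluating from -3/2 to 3/2: ∫_{-3/2}^{3/2} (-4) cos(pi*t) dt = (4/pi) - (-4/pi) = 8/pi.
Directly, an antiderivative of (3) cos(pi*t) is 3*sin(pi*t)/pi; evaluating from 3/2 to 3: ∫_{3/2}^{3} (3) cos(pi*t) dt = (0) - (-3/pi) = 3/pi.
Summing the pieces and multiplying by (1/3) gives a_3 = 2/pi.

2/pi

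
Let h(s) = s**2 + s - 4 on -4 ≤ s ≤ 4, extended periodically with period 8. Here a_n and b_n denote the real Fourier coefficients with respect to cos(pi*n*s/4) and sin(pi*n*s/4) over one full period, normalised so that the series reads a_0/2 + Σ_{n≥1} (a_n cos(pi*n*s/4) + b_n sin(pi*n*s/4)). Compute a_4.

4/pi**2

a_4 = 1/4 ∫_{-4}^{4} h(s) cos(pi*s) ds.
Integrating by parts twice (tabular method), an antiderivative of (s**2 + s - 4) cos(pi*s) is s**2*sin(pi*s)/pi + s*sin(pi*s)/pi + 2*s*cos(pi*s)/pi**2 - 4*sin(pi*s)/pi - 2*sin(pi*s)/pi**3 + cos(pi*s)/pi**2; evaluating from -4 to 4: ∫_{-4}^{4} (s**2 + s - 4) cos(pi*s) ds = (9/pi**2) - (-7/pi**2) = 16/pi**2.
Hence a_4 = (1/4)·(16/pi**2) = 4/pi**2.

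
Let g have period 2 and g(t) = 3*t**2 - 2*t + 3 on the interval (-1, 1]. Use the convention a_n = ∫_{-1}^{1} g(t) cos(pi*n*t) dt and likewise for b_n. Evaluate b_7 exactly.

b_7 = ∫_{-1}^{1} g(t) sin(7*pi*t) dt.
Integrating by parts twice (tabular method), an antiderivative of (3*t**2 - 2*t + 3) sin(7*pi*t) is -3*t**2*cos(7*pi*t)/(7*pi) + 6*t*sin(7*pi*t)/(49*pi**2) + 2*t*cos(7*pi*t)/(7*pi) - 2*sin(7*pi*t)/(49*pi**2) - 3*cos(7*pi*t)/(7*pi) + 6*cos(7*pi*t)/(343*pi**3); evaluating from -1 to 1: ∫_{-1}^{1} (3*t**2 - 2*t + 3) sin(7*pi*t) dt = (2*(-3 + 98*pi**2)/(343*pi**3)) - (2*(-3 + 196*pi**2)/(343*pi**3)) = -4/(7*pi).
Hence b_7 = -4/(7*pi).

-4/(7*pi)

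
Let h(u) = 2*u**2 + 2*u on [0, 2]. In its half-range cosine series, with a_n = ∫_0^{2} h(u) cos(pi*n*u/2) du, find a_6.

a_6 = ∫_0^{2} (2*u**2 + 2*u) cos(3*pi*u) du.
Integrating by parts twice (tabular method), an antiderivative of (2*u**2 + 2*u) cos(3*pi*u) is 2*u**2*sin(3*pi*u)/(3*pi) + 2*u*sin(3*pi*u)/(3*pi) + 4*u*cos(3*pi*u)/(9*pi**2) - 4*sin(3*pi*u)/(27*pi**3) + 2*cos(3*pi*u)/(9*pi**2); evaluating from 0 to 2: ∫_{0}^{2} (2*u**2 + 2*u) cos(3*pi*u) du = (10/(9*pi**2)) - (2/(9*pi**2)) = 8/(9*pi**2).
Hence a_6 = 8/(9*pi**2).

8/(9*pi**2)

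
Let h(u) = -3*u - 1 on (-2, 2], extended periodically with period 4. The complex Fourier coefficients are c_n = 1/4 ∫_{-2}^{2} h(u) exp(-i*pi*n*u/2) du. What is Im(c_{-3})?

Since h is real-valued, Im(c_{-3}) = -1/4 ∫_{-2}^{2} h(u) sin(-3*pi*u/2) du = b_{3}/2.
Integrating by parts (boundary term plus one more integral), an antiderivative of (-3*u - 1) sin(-3*pi*u/2) is -2*u*cos(3*pi*u/2)/pi + 4*sin(3*pi*u/2)/(3*pi**2) - 2*cos(3*pi*u/2)/(3*pi); evaluating from -2 to 2: ∫_{-2}^{2} (-3*u - 1) sin(-3*pi*u/2) du = (14/(3*pi)) - (-10/(3*pi)) = 8/pi.
Hence Im(c_{-3}) = (-1/4)·(8/pi) = -2/pi.

-2/pi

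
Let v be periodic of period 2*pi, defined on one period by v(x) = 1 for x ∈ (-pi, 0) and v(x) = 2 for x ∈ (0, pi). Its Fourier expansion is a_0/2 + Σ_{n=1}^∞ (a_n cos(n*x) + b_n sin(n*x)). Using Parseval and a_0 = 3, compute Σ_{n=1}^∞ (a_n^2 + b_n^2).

1/2

Parseval: a_0^2/2 + Σ_{n≥1} (a_n^2+b_n^2) = 1/pi ∫_{-pi}^{pi} v(x)^2 dx = 5.
Subtract a_0^2/2 = 9/2: Σ (a_n^2+b_n^2) = 1/2.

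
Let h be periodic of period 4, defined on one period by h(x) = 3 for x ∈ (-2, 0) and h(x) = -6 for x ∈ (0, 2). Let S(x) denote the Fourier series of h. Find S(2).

-3/2

At x = 2 the one-sided limits are h(2^-) = -6 and h(2^+) = 3.
By Dirichlet's theorem the series converges to their average, [(-6) + (3)]/2 = -3/2.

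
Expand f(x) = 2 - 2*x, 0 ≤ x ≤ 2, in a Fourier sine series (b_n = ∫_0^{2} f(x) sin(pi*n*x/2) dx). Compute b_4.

2/pi

b_4 = ∫_0^{2} (2 - 2*x) sin(2*pi*x) dx.
Integrating by parts (boundary term plus one more integral), an antiderivative of (2 - 2*x) sin(2*pi*x) is x*cos(2*pi*x)/pi - sin(2*pi*x)/(2*pi**2) - cos(2*pi*x)/pi; evaluating from 0 to 2: ∫_{0}^{2} (2 - 2*x) sin(2*pi*x) dx = (1/pi) - (-1/pi) = 2/pi.
Hence b_4 = 2/pi.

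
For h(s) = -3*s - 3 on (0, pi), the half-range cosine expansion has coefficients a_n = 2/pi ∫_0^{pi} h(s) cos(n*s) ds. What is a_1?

12/pi

a_1 = 2/pi ∫_0^{pi} (-3*s - 3) cos(s) ds.
Integrating by parts (boundary term plus one more integral), an antiderivative of (-3*s - 3) cos(s) is -3*s*sin(s) - 3*sin(s) - 3*cos(s); evaluating from 0 to pi: ∫_{0}^{pi} (-3*s - 3) cos(s) ds = (3) - (-3) = 6.
Hence a_1 = (2/pi)·(6) = 12/pi.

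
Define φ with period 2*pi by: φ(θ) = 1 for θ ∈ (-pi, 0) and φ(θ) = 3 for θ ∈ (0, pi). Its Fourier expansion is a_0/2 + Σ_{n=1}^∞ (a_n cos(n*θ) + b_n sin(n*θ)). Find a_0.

4

a_0 = 1/pi ∫_{-pi}^{pi} φ(θ) dθ = 1/pi · (4*pi) = 4.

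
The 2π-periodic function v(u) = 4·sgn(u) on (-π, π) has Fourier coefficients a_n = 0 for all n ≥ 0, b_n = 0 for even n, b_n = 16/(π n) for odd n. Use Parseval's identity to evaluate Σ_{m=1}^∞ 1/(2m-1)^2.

Parseval: Σ b_n^2 = (1/π) ∫_{-π}^{π} v(u)^2 du = 32.
Only odd n contribute, with b_n^2 = 256/(π^2 n^2), so Σ_{m≥1} 1/(2m-1)^2 = π^2·(32)/256 = pi**2/8.

pi**2/8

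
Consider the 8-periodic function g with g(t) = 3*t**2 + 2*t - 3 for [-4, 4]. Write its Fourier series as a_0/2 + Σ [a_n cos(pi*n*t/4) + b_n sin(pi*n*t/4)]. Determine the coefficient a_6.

16/(3*pi**2)

a_6 = 1/4 ∫_{-4}^{4} g(t) cos(3*pi*t/2) dt.
Integrating by parts twice (tabular method), an antiderivative of (3*t**2 + 2*t - 3) cos(3*pi*t/2) is 2*t**2*sin(3*pi*t/2)/pi + 4*t*sin(3*pi*t/2)/(3*pi) + 8*t*cos(3*pi*t/2)/(3*pi**2) - 2*sin(3*pi*t/2)/pi - 16*sin(3*pi*t/2)/(9*pi**3) + 8*cos(3*pi*t/2)/(9*pi**2); evaluating from -4 to 4: ∫_{-4}^{4} (3*t**2 + 2*t - 3) cos(3*pi*t/2) dt = (104/(9*pi**2)) - (-88/(9*pi**2)) = 64/(3*pi**2).
Hence a_6 = (1/4)·(64/(3*pi**2)) = 16/(3*pi**2).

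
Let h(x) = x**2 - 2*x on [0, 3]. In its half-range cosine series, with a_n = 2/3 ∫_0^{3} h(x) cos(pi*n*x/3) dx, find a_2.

a_2 = 2/3 ∫_0^{3} (x**2 - 2*x) cos(2*pi*x/3) dx.
Integrating by parts twice (tabular method), an antiderivative of (x**2 - 2*x) cos(2*pi*x/3) is 3*x**2*sin(2*pi*x/3)/(2*pi) - 3*x*sin(2*pi*x/3)/pi + 9*x*cos(2*pi*x/3)/(2*pi**2) - 27*sin(2*pi*x/3)/(4*pi**3) - 9*cos(2*pi*x/3)/(2*pi**2); evaluating from 0 to 3: ∫_{0}^{3} (x**2 - 2*x) cos(2*pi*x/3) dx = (9/pi**2) - (-9/(2*pi**2)) = 27/(2*pi**2).
Hence a_2 = (2/3)·(27/(2*pi**2)) = 9/pi**2.

9/pi**2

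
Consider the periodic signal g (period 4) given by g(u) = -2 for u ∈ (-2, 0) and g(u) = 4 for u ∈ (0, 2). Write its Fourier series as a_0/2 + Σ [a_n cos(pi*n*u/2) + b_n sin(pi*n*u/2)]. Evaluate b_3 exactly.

b_3 = 1/2 ∫_{-2}^{2} g(u) sin(3*pi*u/2) du.
Split the integral at the breakpoints.
Directly, an antiderivative of (-2) sin(3*pi*u/2) is 4*cos(3*pi*u/2)/(3*pi); evaluating from -2 to 0: ∫_{-2}^{0} (-2) sin(3*pi*u/2) du = (4/(3*pi)) - (-4/(3*pi)) = 8/(3*pi).
Directly, an antiderivative of (4) sin(3*pi*u/2) is -8*cos(3*pi*u/2)/(3*pi); evaluating from 0 to 2: ∫_{0}^{2} (4) sin(3*pi*u/2) du = (8/(3*pi)) - (-8/(3*pi)) = 16/(3*pi).
Summing the pieces and multiplying by (1/2) gives b_3 = 4/pi.

4/pi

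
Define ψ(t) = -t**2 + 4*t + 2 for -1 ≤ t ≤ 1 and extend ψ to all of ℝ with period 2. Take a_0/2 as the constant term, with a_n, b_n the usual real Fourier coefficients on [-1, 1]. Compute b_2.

-4/pi

b_2 = ∫_{-1}^{1} ψ(t) sin(2*pi*t) dt.
Integrating by parts twice (tabular method), an antiderivative of (-t**2 + 4*t + 2) sin(2*pi*t) is t**2*cos(2*pi*t)/(2*pi) - t*sin(2*pi*t)/(2*pi**2) - 2*t*cos(2*pi*t)/pi + sin(2*pi*t)/pi**2 - cos(2*pi*t)/pi - cos(2*pi*t)/(4*pi**3); evaluating from -1 to 1: ∫_{-1}^{1} (-t**2 + 4*t + 2) sin(2*pi*t) dt = ((-10*pi**2 - 1)/(4*pi**3)) - ((-1 + 6*pi**2)/(4*pi**3)) = -4/pi.
Hence b_2 = -4/pi.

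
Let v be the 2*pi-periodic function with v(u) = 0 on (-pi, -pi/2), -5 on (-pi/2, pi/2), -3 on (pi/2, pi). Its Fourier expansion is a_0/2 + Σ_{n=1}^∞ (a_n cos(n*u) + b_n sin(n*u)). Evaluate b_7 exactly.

-3/(7*pi)

b_7 = 1/pi ∫_{-pi}^{pi} v(u) sin(7*u) du.
Split the integral at the breakpoints.
∫_{-pi}^{-pi/2} (0) sin(7*u) du = 0.
Directly, an antiderivative of (-5) sin(7*u) is 5*cos(7*u)/7; evaluating from -pi/2 to pi/2: ∫_{-pi/2}^{pi/2} (-5) sin(7*u) du = (0) - (0) = 0.
Directly, an antiderivative of (-3) sin(7*u) is 3*cos(7*u)/7; evaluating from pi/2 to pi: ∫_{pi/2}^{pi} (-3) sin(7*u) du = (-3/7) - (0) = -3/7.
Summing the pieces and multiplying by (1/pi) gives b_7 = -3/(7*pi).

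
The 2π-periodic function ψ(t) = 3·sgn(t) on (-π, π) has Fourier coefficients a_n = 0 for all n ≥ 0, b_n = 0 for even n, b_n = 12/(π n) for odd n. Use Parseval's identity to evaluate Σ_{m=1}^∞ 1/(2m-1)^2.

Parseval: Σ b_n^2 = (1/π) ∫_{-π}^{π} ψ(t)^2 dt = 18.
Only odd n contribute, with b_n^2 = 144/(π^2 n^2), so Σ_{m≥1} 1/(2m-1)^2 = π^2·(18)/144 = pi**2/8.

pi**2/8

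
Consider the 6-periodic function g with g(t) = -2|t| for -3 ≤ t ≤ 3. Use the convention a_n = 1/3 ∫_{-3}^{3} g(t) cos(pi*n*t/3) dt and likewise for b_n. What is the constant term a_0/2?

-3

a_0 = 1/3 ∫_{-3}^{3} g(t) dt = 1/3 · (-18) = -6.
So the constant term a_0/2 = -3.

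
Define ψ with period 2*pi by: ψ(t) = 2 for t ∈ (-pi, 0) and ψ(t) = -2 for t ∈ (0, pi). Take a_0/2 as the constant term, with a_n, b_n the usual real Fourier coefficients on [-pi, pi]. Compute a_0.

0

a_0 = 1/pi ∫_{-pi}^{pi} ψ(t) dt = 1/pi · (0) = 0.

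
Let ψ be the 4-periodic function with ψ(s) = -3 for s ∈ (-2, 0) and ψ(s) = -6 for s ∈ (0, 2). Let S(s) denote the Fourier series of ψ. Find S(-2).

At s = -2 the one-sided limits are ψ(-2^-) = -6 and ψ(-2^+) = -3.
By Dirichlet's theorem the series converges to their average, [(-6) + (-3)]/2 = -9/2.

-9/2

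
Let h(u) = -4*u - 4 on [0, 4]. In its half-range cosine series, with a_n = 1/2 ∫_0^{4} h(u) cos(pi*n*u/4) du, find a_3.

64/(9*pi**2)

a_3 = 1/2 ∫_0^{4} (-4*u - 4) cos(3*pi*u/4) du.
Integrating by parts (boundary term plus one more integral), an antiderivative of (-4*u - 4) cos(3*pi*u/4) is -16*u*sin(3*pi*u/4)/(3*pi) - 16*sin(3*pi*u/4)/(3*pi) - 64*cos(3*pi*u/4)/(9*pi**2); evaluating from 0 to 4: ∫_{0}^{4} (-4*u - 4) cos(3*pi*u/4) du = (64/(9*pi**2)) - (-64/(9*pi**2)) = 128/(9*pi**2).
Hence a_3 = (1/2)·(128/(9*pi**2)) = 64/(9*pi**2).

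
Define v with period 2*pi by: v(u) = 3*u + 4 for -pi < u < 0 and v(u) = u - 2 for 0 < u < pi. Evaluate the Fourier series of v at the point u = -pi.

At u = -pi the one-sided limits are v(-pi^-) = -2 + pi and v(-pi^+) = 4 - 3*pi.
By Dirichlet's theorem the series converges to their average, [(-2 + pi) + (4 - 3*pi)]/2 = 1 - pi.

1 - pi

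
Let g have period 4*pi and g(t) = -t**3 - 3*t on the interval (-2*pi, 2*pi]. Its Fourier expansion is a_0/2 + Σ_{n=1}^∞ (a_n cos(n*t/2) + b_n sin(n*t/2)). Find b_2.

b_2 = (1/(2*pi)) ∫_{-2*pi}^{2*pi} g(t) sin(t) dt.
g is odd and sin(t) is odd, so the integrand is even and b_2 = 1/pi ∫_0^{2*pi} g(t) sin(t) dt.
Integrating by parts three times (tabular method), an antiderivative of (-t**3 - 3*t) sin(t) is t**3*cos(t) - 3*t**2*sin(t) - 3*t*cos(t) + 3*sin(t); evaluating from 0 to 2*pi: ∫_{0}^{2*pi} (-t**3 - 3*t) sin(t) dt = (-6*pi + 8*pi**3) - (0) = -6*pi + 8*pi**3.
Hence b_2 = (1/pi)·(-6*pi + 8*pi**3) = -6 + 8*pi**2.

-6 + 8*pi**2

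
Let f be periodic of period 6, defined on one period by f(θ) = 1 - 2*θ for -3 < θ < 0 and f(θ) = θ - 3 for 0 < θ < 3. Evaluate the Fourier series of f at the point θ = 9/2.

4

θ = 9/2 differs from θ = -3/2 by 1 full period(s), and the series is 6-periodic.
f is continuous at θ = -3/2 with value 4, so the series converges to 4 there.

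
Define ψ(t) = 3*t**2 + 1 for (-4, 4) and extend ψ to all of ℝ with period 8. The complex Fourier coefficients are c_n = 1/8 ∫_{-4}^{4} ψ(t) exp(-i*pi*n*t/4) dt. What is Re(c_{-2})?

Since ψ is real-valued, Re(c_{-2}) = 1/8 ∫_{-4}^{4} ψ(t) cos(-pi*t/2) dt = a_{2}/2.
ψ is even and cos(-pi*t/2) is even, so the integrand is even: ∫_{-4}^{4} ψ(t) cos(-pi*t/2) dt = 2∫_0^{4} ψ(t) cos(-pi*t/2) dt.
Integrating by parts twice (tabular method), an antiderivative of (3*t**2 + 1) cos(-pi*t/2) is 6*t**2*sin(pi*t/2)/pi + 24*t*cos(pi*t/2)/pi**2 - 48*sin(pi*t/2)/pi**3 + 2*sin(pi*t/2)/pi; evaluating from 0 to 4: ∫_{0}^{4} (3*t**2 + 1) cos(-pi*t/2) dt = (96/pi**2) - (0) = 96/pi**2.
So ∫_{-4}^{4} ψ(t) cos(-pi*t/2) dt = 192/pi**2.
Hence Re(c_{-2}) = (1/8)·(192/pi**2) = 24/pi**2.

24/pi**2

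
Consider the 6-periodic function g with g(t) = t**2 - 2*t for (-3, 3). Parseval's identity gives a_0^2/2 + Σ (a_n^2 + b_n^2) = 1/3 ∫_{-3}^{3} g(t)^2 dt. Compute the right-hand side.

1/3 ∫_{-3}^{3} g(t)^2 dt = 1/3 · (846/5) = 282/5.

282/5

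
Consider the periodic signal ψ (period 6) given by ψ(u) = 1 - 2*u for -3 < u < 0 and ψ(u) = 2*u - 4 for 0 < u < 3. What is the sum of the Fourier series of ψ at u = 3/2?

ψ is continuous at u = 3/2 with value -1, so the series converges to -1 there.

-1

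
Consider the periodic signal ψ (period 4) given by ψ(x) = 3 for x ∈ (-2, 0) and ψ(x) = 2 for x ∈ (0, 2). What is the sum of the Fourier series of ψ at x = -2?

At x = -2 the one-sided limits are ψ(-2^-) = 2 and ψ(-2^+) = 3.
By Dirichlet's theorem the series converges to their average, [(2) + (3)]/2 = 5/2.

5/2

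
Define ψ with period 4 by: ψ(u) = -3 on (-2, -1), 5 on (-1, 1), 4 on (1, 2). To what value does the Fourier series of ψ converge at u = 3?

u = 3 differs from u = -1 by 1 full period(s), and the series is 4-periodic.
At u = -1 the one-sided limits are ψ(-1^-) = -3 and ψ(-1^+) = 5.
By Dirichlet's theorem the series converges to their average, [(-3) + (5)]/2 = 1.

1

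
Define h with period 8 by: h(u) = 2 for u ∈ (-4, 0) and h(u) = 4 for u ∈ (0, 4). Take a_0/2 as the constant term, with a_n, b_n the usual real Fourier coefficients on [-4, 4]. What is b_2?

0

b_2 = 1/4 ∫_{-4}^{4} h(u) sin(pi*u/2) du.
Split the integral at the breakpoints.
Directly, an antiderivative of (2) sin(pi*u/2) is -4*cos(pi*u/2)/pi; evaluating from -4 to 0: ∫_{-4}^{0} (2) sin(pi*u/2) du = (-4/pi) - (-4/pi) = 0.
Directly, an antiderivative of (4) sin(pi*u/2) is -8*cos(pi*u/2)/pi; evaluating from 0 to 4: ∫_{0}^{4} (4) sin(pi*u/2) du = (-8/pi) - (-8/pi) = 0.
Summing the pieces and multiplying by (1/4) gives b_2 = 0.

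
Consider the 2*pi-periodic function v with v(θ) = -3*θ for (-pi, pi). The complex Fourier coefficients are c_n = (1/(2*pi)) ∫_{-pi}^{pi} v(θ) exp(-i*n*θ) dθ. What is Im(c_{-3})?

-1

Since v is real-valued, Im(c_{-3}) = -(1/(2*pi)) ∫_{-pi}^{pi} v(θ) sin(-3*θ) dθ = b_{3}/2.
v is odd and sin(-3*θ) is odd, so the integrand is even: ∫_{-pi}^{pi} v(θ) sin(-3*θ) dθ = 2∫_0^{pi} v(θ) sin(-3*θ) dθ.
Integrating by parts (boundary term plus one more integral), an antiderivative of (-3*θ) sin(-3*θ) is -θ*cos(3*θ) + sin(3*θ)/3; evaluating from 0 to pi: ∫_{0}^{pi} (-3*θ) sin(-3*θ) dθ = (pi) - (0) = pi.
So ∫_{-pi}^{pi} v(θ) sin(-3*θ) dθ = 2*pi.
Hence Im(c_{-3}) = (-1/(2*pi))·(2*pi) = -1.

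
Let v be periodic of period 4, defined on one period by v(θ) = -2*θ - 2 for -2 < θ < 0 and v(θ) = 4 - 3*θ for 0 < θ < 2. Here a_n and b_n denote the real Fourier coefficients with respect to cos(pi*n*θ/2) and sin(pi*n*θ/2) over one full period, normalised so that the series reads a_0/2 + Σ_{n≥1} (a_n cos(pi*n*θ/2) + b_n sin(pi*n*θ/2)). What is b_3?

b_3 = 1/2 ∫_{-2}^{2} v(θ) sin(3*pi*θ/2) dθ.
Split the integral at the breakpoints.
Integrating by parts (boundary term plus one more integral), an antiderivative of (-2*θ - 2) sin(3*pi*θ/2) is 4*θ*cos(3*pi*θ/2)/(3*pi) - 8*sin(3*pi*θ/2)/(9*pi**2) + 4*cos(3*pi*θ/2)/(3*pi); evaluating from -2 to 0: ∫_{-2}^{0} (-2*θ - 2) sin(3*pi*θ/2) dθ = (4/(3*pi)) - (4/(3*pi)) = 0.
Integrating by parts (boundary term plus one more integral), an antiderivative of (4 - 3*θ) sin(3*pi*θ/2) is 2*θ*cos(3*pi*θ/2)/pi - 4*sin(3*pi*θ/2)/(3*pi**2) - 8*cos(3*pi*θ/2)/(3*pi); evaluating from 0 to 2: ∫_{0}^{2} (4 - 3*θ) sin(3*pi*θ/2) dθ = (-4/(3*pi)) - (-8/(3*pi)) = 4/(3*pi).
Summing the pieces and multiplying by (1/2) gives b_3 = 2/(3*pi).

2/(3*pi)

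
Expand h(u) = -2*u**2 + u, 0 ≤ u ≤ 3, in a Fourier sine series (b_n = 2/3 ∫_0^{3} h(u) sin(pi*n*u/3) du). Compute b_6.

b_6 = 2/3 ∫_0^{3} (-2*u**2 + u) sin(2*pi*u) du.
Integrating by parts twice (tabular method), an antiderivative of (-2*u**2 + u) sin(2*pi*u) is u**2*cos(2*pi*u)/pi - u*sin(2*pi*u)/pi**2 - u*cos(2*pi*u)/(2*pi) + sin(2*pi*u)/(4*pi**2) - cos(2*pi*u)/(2*pi**3); evaluating from 0 to 3: ∫_{0}^{3} (-2*u**2 + u) sin(2*pi*u) du = ((-1 + 15*pi**2)/(2*pi**3)) - (-1/(2*pi**3)) = 15/(2*pi).
Hence b_6 = (2/3)·(15/(2*pi)) = 5/pi.

5/pi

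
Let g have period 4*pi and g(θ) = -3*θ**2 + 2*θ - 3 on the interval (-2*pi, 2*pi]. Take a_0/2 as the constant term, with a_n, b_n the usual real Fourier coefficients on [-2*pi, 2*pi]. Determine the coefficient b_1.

b_1 = (1/(2*pi)) ∫_{-2*pi}^{2*pi} g(θ) sin(θ/2) dθ.
Integrating by parts twice (tabular method), an antiderivative of (-3*θ**2 + 2*θ - 3) sin(θ/2) is 6*θ**2*cos(θ/2) - 24*θ*sin(θ/2) - 4*θ*cos(θ/2) + 8*sin(θ/2) - 42*cos(θ/2); evaluating from -2*pi to 2*pi: ∫_{-2*pi}^{2*pi} (-3*θ**2 + 2*θ - 3) sin(θ/2) dθ = (-24*pi**2 + 8*pi + 42) - (-24*pi**2 - 8*pi + 42) = 16*pi.
Hence b_1 = (1/(2*pi))·(16*pi) = 8.

8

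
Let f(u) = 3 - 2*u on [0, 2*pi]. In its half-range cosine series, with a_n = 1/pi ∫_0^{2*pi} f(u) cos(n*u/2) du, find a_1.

a_1 = 1/pi ∫_0^{2*pi} (3 - 2*u) cos(u/2) du.
Integrating by parts (boundary term plus one more integral), an antiderivative of (3 - 2*u) cos(u/2) is -4*u*sin(u/2) + 6*sin(u/2) - 8*cos(u/2); evaluating from 0 to 2*pi: ∫_{0}^{2*pi} (3 - 2*u) cos(u/2) du = (8) - (-8) = 16.
Hence a_1 = (1/pi)·(16) = 16/pi.

16/pi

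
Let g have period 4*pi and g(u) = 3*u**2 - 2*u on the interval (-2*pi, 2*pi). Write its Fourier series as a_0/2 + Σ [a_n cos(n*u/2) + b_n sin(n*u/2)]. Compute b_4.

b_4 = (1/(2*pi)) ∫_{-2*pi}^{2*pi} g(u) sin(2*u) du.
Integrating by parts twice (tabular method), an antiderivative of (3*u**2 - 2*u) sin(2*u) is -3*u**2*cos(2*u)/2 + 3*u*sin(2*u)/2 + u*cos(2*u) - sin(2*u)/2 + 3*cos(2*u)/4; evaluating from -2*pi to 2*pi: ∫_{-2*pi}^{2*pi} (3*u**2 - 2*u) sin(2*u) du = (-6*pi**2 + 3/4 + 2*pi) - (-6*pi**2 - 2*pi + 3/4) = 4*pi.
Hence b_4 = (1/(2*pi))·(4*pi) = 2.

2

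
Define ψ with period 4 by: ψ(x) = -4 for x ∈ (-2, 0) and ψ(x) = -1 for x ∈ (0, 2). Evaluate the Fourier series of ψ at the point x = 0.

-5/2

At x = 0 the one-sided limits are ψ(0^-) = -4 and ψ(0^+) = -1.
By Dirichlet's theorem the series converges to their average, [(-4) + (-1)]/2 = -5/2.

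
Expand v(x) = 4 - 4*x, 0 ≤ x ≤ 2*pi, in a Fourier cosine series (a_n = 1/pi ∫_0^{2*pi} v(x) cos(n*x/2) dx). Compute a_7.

32/(49*pi)

a_7 = 1/pi ∫_0^{2*pi} (4 - 4*x) cos(7*x/2) dx.
Integrating by parts (boundary term plus one more integral), an antiderivative of (4 - 4*x) cos(7*x/2) is -8*x*sin(7*x/2)/7 + 8*sin(7*x/2)/7 - 16*cos(7*x/2)/49; evaluating from 0 to 2*pi: ∫_{0}^{2*pi} (4 - 4*x) cos(7*x/2) dx = (16/49) - (-16/49) = 32/49.
Hence a_7 = (1/pi)·(32/49) = 32/(49*pi).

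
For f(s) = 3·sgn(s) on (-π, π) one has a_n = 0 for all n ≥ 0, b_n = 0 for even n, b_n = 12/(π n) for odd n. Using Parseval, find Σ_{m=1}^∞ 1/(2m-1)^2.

pi**2/8

Parseval: Σ b_n^2 = (1/π) ∫_{-π}^{π} f(s)^2 ds = 18.
Only odd n contribute, with b_n^2 = 144/(π^2 n^2), so Σ_{m≥1} 1/(2m-1)^2 = π^2·(18)/144 = pi**2/8.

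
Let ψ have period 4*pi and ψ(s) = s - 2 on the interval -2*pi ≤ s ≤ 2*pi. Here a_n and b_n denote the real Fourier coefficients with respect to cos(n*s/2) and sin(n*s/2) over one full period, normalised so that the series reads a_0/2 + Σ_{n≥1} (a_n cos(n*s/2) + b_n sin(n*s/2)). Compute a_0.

-4

a_0 = (1/(2*pi)) ∫_{-2*pi}^{2*pi} ψ(s) ds = (1/(2*pi)) · (-8*pi) = -4.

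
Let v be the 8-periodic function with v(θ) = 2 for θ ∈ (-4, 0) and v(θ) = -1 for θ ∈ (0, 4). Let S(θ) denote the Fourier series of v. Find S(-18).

θ = -18 differs from θ = -2 by -2 full period(s), and the series is 8-periodic.
v is continuous at θ = -2 with value 2, so the series converges to 2 there.

2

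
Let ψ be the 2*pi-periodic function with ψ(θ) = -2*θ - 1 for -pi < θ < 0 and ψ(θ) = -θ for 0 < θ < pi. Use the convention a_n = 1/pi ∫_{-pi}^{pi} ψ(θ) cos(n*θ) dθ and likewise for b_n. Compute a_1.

-2/pi

a_1 = 1/pi ∫_{-pi}^{pi} ψ(θ) cos(θ) dθ.
Split the integral at the breakpoints.
Integrating by parts (boundary term plus one more integral), an antiderivative of (-2*θ - 1) cos(θ) is -2*θ*sin(θ) - sin(θ) - 2*cos(θ); evaluating from -pi to 0: ∫_{-pi}^{0} (-2*θ - 1) cos(θ) dθ = (-2) - (2) = -4.
Integrating by parts (boundary term plus one more integral), an antiderivative of (-θ) cos(θ) is -θ*sin(θ) - cos(θ); evaluating from 0 to pi: ∫_{0}^{pi} (-θ) cos(θ) dθ = (1) - (-1) = 2.
Summing the pieces and multiplying by (1/pi) gives a_1 = -2/pi.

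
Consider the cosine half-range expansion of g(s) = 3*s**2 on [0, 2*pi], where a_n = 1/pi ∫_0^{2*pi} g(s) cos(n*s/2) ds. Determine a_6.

a_6 = 1/pi ∫_0^{2*pi} (3*s**2) cos(3*s) ds.
Integrating by parts twice (tabular method), an antiderivative of (3*s**2) cos(3*s) is s**2*sin(3*s) + 2*s*cos(3*s)/3 - 2*sin(3*s)/9; evaluating from 0 to 2*pi: ∫_{0}^{2*pi} (3*s**2) cos(3*s) ds = (4*pi/3) - (0) = 4*pi/3.
Hence a_6 = (1/pi)·(4*pi/3) = 4/3.

4/3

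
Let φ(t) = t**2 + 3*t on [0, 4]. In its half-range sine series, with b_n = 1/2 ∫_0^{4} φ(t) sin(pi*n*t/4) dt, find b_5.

b_5 = 1/2 ∫_0^{4} (t**2 + 3*t) sin(5*pi*t/4) dt.
Integrating by parts twice (tabular method), an antiderivative of (t**2 + 3*t) sin(5*pi*t/4) is -4*t**2*cos(5*pi*t/4)/(5*pi) + 32*t*sin(5*pi*t/4)/(25*pi**2) - 12*t*cos(5*pi*t/4)/(5*pi) + 48*sin(5*pi*t/4)/(25*pi**2) + 128*cos(5*pi*t/4)/(125*pi**3); evaluating from 0 to 4: ∫_{0}^{4} (t**2 + 3*t) sin(5*pi*t/4) dt = (16*(-8 + 175*pi**2)/(125*pi**3)) - (128/(125*pi**3)) = 16*(-16 + 175*pi**2)/(125*pi**3).
Hence b_5 = (1/2)·(16*(-16 + 175*pi**2)/(125*pi**3)) = 8*(-16 + 175*pi**2)/(125*pi**3).

8*(-16 + 175*pi**2)/(125*pi**3)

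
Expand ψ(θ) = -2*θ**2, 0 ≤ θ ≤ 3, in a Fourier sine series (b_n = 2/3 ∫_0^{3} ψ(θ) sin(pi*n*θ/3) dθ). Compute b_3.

-12/pi + 16/(3*pi**3)

b_3 = 2/3 ∫_0^{3} (-2*θ**2) sin(pi*θ) dθ.
Integrating by parts twice (tabular method), an antiderivative of (-2*θ**2) sin(pi*θ) is 2*θ**2*cos(pi*θ)/pi - 4*θ*sin(pi*θ)/pi**2 - 4*cos(pi*θ)/pi**3; evaluating from 0 to 3: ∫_{0}^{3} (-2*θ**2) sin(pi*θ) dθ = (-18/pi + 4/pi**3) - (-4/pi**3) = -18/pi + 8/pi**3.
Hence b_3 = (2/3)·(-18/pi + 8/pi**3) = -12/pi + 16/(3*pi**3).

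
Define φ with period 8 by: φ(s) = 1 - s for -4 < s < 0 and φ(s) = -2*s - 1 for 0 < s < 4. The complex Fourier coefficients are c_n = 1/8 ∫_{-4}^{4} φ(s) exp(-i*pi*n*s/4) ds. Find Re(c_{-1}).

4/pi**2

Since φ is real-valued, Re(c_{-1}) = 1/8 ∫_{-4}^{4} φ(s) cos(-pi*s/4) ds = a_{1}/2.
Split the integral at the breakpoints.
Integrating by parts (boundary term plus one more integral), an antiderivative of (1 - s) cos(-pi*s/4) is -4*s*sin(pi*s/4)/pi + 4*sin(pi*s/4)/pi - 16*cos(pi*s/4)/pi**2; evaluating from -4 to 0: ∫_{-4}^{0} (1 - s) cos(-pi*s/4) ds = (-16/pi**2) - (16/pi**2) = -32/pi**2.
Integrating by parts (boundary term plus one more integral), an antiderivative of (-2*s - 1) cos(-pi*s/4) is -8*s*sin(pi*s/4)/pi - 4*sin(pi*s/4)/pi - 32*cos(pi*s/4)/pi**2; evaluating from 0 to 4: ∫_{0}^{4} (-2*s - 1) cos(-pi*s/4) ds = (32/pi**2) - (-32/pi**2) = 64/pi**2.
So ∫_{-4}^{4} φ(s) cos(-pi*s/4) ds = 32/pi**2.
Hence Re(c_{-1}) = (1/8)·(32/pi**2) = 4/pi**2.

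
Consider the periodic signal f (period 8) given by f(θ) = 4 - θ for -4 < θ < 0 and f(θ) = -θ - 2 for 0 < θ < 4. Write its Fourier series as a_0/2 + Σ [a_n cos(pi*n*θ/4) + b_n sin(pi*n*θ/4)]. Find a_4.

0

a_4 = 1/4 ∫_{-4}^{4} f(θ) cos(pi*θ) dθ.
Split the integral at the breakpoints.
Integrating by parts (boundary term plus one more integral), an antiderivative of (4 - θ) cos(pi*θ) is -θ*sin(pi*θ)/pi + 4*sin(pi*θ)/pi - cos(pi*θ)/pi**2; evaluating from -4 to 0: ∫_{-4}^{0} (4 - θ) cos(pi*θ) dθ = (-1/pi**2) - (-1/pi**2) = 0.
Integrating by parts (boundary term plus one more integral), an antiderivative of (-θ - 2) cos(pi*θ) is -θ*sin(pi*θ)/pi - 2*sin(pi*θ)/pi - cos(pi*θ)/pi**2; evaluating from 0 to 4: ∫_{0}^{4} (-θ - 2) cos(pi*θ) dθ = (-1/pi**2) - (-1/pi**2) = 0.
Summing the pieces and multiplying by (1/4) gives a_4 = 0.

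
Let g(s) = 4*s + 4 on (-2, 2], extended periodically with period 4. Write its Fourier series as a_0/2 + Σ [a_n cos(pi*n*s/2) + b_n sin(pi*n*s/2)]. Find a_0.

a_0 = 1/2 ∫_{-2}^{2} g(s) ds = 1/2 · (16) = 8.

8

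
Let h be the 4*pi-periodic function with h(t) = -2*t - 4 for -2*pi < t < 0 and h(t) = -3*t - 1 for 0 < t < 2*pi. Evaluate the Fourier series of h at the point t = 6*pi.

t = 6*pi differs from t = 2*pi by 1 full period(s), and the series is 4*pi-periodic.
At t = 2*pi the one-sided limits are h(2*pi^-) = -6*pi - 1 and h(2*pi^+) = -4 + 4*pi.
By Dirichlet's theorem the series converges to their average, [(-6*pi - 1) + (-4 + 4*pi)]/2 = -pi - 5/2.

-pi - 5/2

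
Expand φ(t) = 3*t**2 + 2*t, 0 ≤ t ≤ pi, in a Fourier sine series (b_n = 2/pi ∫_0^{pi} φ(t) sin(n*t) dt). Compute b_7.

2*(-12 + 98*pi + 147*pi**2)/(343*pi)

b_7 = 2/pi ∫_0^{pi} (3*t**2 + 2*t) sin(7*t) dt.
Integrating by parts twice (tabular method), an antiderivative of (3*t**2 + 2*t) sin(7*t) is -3*t**2*cos(7*t)/7 + 6*t*sin(7*t)/49 - 2*t*cos(7*t)/7 + 2*sin(7*t)/49 + 6*cos(7*t)/343; evaluating from 0 to pi: ∫_{0}^{pi} (3*t**2 + 2*t) sin(7*t) dt = (-6/343 + 2*pi/7 + 3*pi**2/7) - (6/343) = -12/343 + 2*pi/7 + 3*pi**2/7.
Hence b_7 = (2/pi)·(-12/343 + 2*pi/7 + 3*pi**2/7) = 2*(-12 + 98*pi + 147*pi**2)/(343*pi).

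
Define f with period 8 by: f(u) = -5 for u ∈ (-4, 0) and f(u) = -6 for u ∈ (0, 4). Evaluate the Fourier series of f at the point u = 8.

-11/2

u = 8 differs from u = 0 by 1 full period(s), and the series is 8-periodic.
At u = 0 the one-sided limits are f(0^-) = -5 and f(0^+) = -6.
By Dirichlet's theorem the series converges to their average, [(-5) + (-6)]/2 = -11/2.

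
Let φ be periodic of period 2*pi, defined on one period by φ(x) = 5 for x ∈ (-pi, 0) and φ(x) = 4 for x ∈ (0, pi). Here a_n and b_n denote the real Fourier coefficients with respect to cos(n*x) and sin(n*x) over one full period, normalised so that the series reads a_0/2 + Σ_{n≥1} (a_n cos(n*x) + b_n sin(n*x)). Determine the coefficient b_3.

-2/(3*pi)

b_3 = 1/pi ∫_{-pi}^{pi} φ(x) sin(3*x) dx.
Split the integral at the breakpoints.
Directly, an antiderivative of (5) sin(3*x) is -5*cos(3*x)/3; evaluating from -pi to 0: ∫_{-pi}^{0} (5) sin(3*x) dx = (-5/3) - (5/3) = -10/3.
Directly, an antiderivative of (4) sin(3*x) is -4*cos(3*x)/3; evaluating from 0 to pi: ∫_{0}^{pi} (4) sin(3*x) dx = (4/3) - (-4/3) = 8/3.
Summing the pieces and multiplying by (1/pi) gives b_3 = -2/(3*pi).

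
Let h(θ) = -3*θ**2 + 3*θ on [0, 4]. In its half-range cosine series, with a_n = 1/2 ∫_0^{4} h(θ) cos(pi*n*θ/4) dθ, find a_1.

144/pi**2

a_1 = 1/2 ∫_0^{4} (-3*θ**2 + 3*θ) cos(pi*θ/4) dθ.
Integrating by parts twice (tabular method), an antiderivative of (-3*θ**2 + 3*θ) cos(pi*θ/4) is -12*θ**2*sin(pi*θ/4)/pi + 12*θ*sin(pi*θ/4)/pi - 96*θ*cos(pi*θ/4)/pi**2 + 384*sin(pi*θ/4)/pi**3 + 48*cos(pi*θ/4)/pi**2; evaluating from 0 to 4: ∫_{0}^{4} (-3*θ**2 + 3*θ) cos(pi*θ/4) dθ = (336/pi**2) - (48/pi**2) = 288/pi**2.
Hence a_1 = (1/2)·(288/pi**2) = 144/pi**2.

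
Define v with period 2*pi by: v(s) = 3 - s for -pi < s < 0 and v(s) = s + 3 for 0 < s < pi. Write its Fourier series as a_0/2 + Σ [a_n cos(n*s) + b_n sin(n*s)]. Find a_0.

a_0 = 1/pi ∫_{-pi}^{pi} v(s) ds = 1/pi · (pi*(pi + 6)) = pi + 6.

pi + 6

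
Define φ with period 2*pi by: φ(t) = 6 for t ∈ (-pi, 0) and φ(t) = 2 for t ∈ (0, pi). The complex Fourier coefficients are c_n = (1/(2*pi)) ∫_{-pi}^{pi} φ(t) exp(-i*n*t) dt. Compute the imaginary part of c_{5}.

4/(5*pi)

Since φ is real-valued, Im(c_{5}) = -(1/(2*pi)) ∫_{-pi}^{pi} φ(t) sin(5*t) dt = -b_{5}/2.
Split the integral at the breakpoints.
Directly, an antiderivative of (6) sin(5*t) is -6*cos(5*t)/5; evaluating from -pi to 0: ∫_{-pi}^{0} (6) sin(5*t) dt = (-6/5) - (6/5) = -12/5.
Directly, an antiderivative of (2) sin(5*t) is -2*cos(5*t)/5; evaluating from 0 to pi: ∫_{0}^{pi} (2) sin(5*t) dt = (2/5) - (-2/5) = 4/5.
So ∫_{-pi}^{pi} φ(t) sin(5*t) dt = -8/5.
Hence Im(c_{5}) = (-1/(2*pi))·(-8/5) = 4/(5*pi).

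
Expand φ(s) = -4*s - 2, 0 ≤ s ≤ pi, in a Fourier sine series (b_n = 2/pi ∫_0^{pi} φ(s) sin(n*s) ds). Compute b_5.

8*(-pi - 1)/(5*pi)

b_5 = 2/pi ∫_0^{pi} (-4*s - 2) sin(5*s) ds.
Integrating by parts (boundary term plus one more integral), an antiderivative of (-4*s - 2) sin(5*s) is 4*s*cos(5*s)/5 - 4*sin(5*s)/25 + 2*cos(5*s)/5; evaluating from 0 to pi: ∫_{0}^{pi} (-4*s - 2) sin(5*s) ds = (-4*pi/5 - 2/5) - (2/5) = -4*pi/5 - 4/5.
Hence b_5 = (2/pi)·(-4*pi/5 - 4/5) = 8*(-pi - 1)/(5*pi).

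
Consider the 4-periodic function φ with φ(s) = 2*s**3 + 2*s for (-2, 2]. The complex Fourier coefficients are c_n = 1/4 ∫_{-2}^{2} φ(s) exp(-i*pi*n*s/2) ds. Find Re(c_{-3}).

Since φ is real-valued, Re(c_{-3}) = 1/4 ∫_{-2}^{2} φ(s) cos(-3*pi*s/2) ds = a_{3}/2.
(φ is odd, so the integrand is odd over a symmetric interval and the integral vanishes.)

0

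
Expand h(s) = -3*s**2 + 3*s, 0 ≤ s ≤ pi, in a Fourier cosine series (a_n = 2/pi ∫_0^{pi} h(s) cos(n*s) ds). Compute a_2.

-3

a_2 = 2/pi ∫_0^{pi} (-3*s**2 + 3*s) cos(2*s) ds.
Integrating by parts twice (tabular method), an antiderivative of (-3*s**2 + 3*s) cos(2*s) is -3*s**2*sin(2*s)/2 + 3*s*sin(2*s)/2 - 3*s*cos(2*s)/2 + 3*sin(2*s)/4 + 3*cos(2*s)/4; evaluating from 0 to pi: ∫_{0}^{pi} (-3*s**2 + 3*s) cos(2*s) ds = (3/4 - 3*pi/2) - (3/4) = -3*pi/2.
Hence a_2 = (2/pi)·(-3*pi/2) = -3.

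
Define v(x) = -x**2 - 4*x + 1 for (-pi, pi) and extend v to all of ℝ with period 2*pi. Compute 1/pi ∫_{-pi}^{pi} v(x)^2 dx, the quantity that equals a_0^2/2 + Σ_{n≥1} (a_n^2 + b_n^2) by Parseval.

2 + 2*pi**4/5 + 28*pi**2/3

1/pi ∫_{-pi}^{pi} v(x)^2 dx = 1/pi · (2*pi*(15 + 3*pi**4 + 70*pi**2)/15) = 2 + 2*pi**4/5 + 28*pi**2/3.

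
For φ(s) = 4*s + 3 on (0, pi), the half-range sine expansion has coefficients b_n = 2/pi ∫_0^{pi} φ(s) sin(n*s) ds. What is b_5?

b_5 = 2/pi ∫_0^{pi} (4*s + 3) sin(5*s) ds.
Integrating by parts (boundary term plus one more integral), an antiderivative of (4*s + 3) sin(5*s) is -4*s*cos(5*s)/5 + 4*sin(5*s)/25 - 3*cos(5*s)/5; evaluating from 0 to pi: ∫_{0}^{pi} (4*s + 3) sin(5*s) ds = (3/5 + 4*pi/5) - (-3/5) = 6/5 + 4*pi/5.
Hence b_5 = (2/pi)·(6/5 + 4*pi/5) = 4*(3 + 2*pi)/(5*pi).

4*(3 + 2*pi)/(5*pi)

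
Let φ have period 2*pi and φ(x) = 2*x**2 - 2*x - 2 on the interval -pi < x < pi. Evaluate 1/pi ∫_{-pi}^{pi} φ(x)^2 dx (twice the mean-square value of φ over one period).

-8*pi**2/3 + 8 + 8*pi**4/5

1/pi ∫_{-pi}^{pi} φ(x)^2 dx = 1/pi · (8*pi*(-5*pi**2 + 15 + 3*pi**4)/15) = -8*pi**2/3 + 8 + 8*pi**4/5.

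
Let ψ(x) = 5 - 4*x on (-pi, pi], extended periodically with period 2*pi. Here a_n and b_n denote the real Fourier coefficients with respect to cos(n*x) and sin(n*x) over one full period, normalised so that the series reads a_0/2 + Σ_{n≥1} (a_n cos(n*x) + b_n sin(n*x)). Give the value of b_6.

4/3

b_6 = 1/pi ∫_{-pi}^{pi} ψ(x) sin(6*x) dx.
Integrating by parts (boundary term plus one more integral), an antiderivative of (5 - 4*x) sin(6*x) is 2*x*cos(6*x)/3 - sin(6*x)/9 - 5*cos(6*x)/6; evaluating from -pi to pi: ∫_{-pi}^{pi} (5 - 4*x) sin(6*x) dx = (-5/6 + 2*pi/3) - (-2*pi/3 - 5/6) = 4*pi/3.
Hence b_6 = (1/pi)·(4*pi/3) = 4/3.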